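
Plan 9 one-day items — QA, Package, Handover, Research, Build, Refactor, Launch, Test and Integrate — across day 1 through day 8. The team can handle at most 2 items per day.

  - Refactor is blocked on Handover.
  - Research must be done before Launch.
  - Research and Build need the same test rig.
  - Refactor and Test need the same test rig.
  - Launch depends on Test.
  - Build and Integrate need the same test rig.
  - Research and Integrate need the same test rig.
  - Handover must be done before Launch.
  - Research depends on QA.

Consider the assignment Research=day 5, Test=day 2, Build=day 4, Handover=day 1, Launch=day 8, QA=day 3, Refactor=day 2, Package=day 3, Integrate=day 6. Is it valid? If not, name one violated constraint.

No — it violates: Refactor and Test need the same test rig

The team can handle at most 2 items per day — holds.
Refactor is blocked on Handover — holds.
Refactor and Test need the same test rig — violated.
Handover must be done before Launch — holds.
Build and Integrate need the same test rig — holds.
Research must be done before Launch — holds.
Research and Integrate need the same test rig — holds.
Research depends on QA — holds.
Research and Build need the same test rig — holds.
Launch depends on Test — holds.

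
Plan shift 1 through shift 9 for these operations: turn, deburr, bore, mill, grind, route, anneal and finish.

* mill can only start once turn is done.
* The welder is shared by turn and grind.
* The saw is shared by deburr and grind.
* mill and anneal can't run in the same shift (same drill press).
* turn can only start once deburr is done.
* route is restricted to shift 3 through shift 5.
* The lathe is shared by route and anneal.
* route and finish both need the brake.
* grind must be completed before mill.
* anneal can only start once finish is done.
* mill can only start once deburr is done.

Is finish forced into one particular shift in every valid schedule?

finish can be shift 1 (e.g. anneal -> shift 2; finish -> shift 1; mill -> shift 4; grind -> shift 3; bore -> shift 1; deburr -> shift 1; route -> shift 3; turn -> shift 2) or shift 2 (e.g. anneal in shift 5, bore in shift 1, deburr in shift 1, grind in shift 3, route in shift 3, finish in shift 2, turn in shift 2, mill in shift 4).

No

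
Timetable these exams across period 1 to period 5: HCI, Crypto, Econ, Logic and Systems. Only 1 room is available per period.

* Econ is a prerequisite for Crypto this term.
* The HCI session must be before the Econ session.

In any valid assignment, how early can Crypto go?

period 3

Precedence pushes Crypto to at least period 3.
Crypto at period 3 is achievable: Systems -> period 5; HCI -> period 1; Logic -> period 4; Econ -> period 2; Crypto -> period 3.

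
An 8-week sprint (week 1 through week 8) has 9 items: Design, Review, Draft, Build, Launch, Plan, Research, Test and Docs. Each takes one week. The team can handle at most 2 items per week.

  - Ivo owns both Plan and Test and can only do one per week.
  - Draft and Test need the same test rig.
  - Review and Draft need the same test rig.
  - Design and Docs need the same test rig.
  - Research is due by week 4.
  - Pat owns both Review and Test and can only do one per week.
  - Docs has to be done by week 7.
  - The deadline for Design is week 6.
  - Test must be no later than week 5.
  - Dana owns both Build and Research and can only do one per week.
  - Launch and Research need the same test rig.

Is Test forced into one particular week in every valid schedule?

Test can be week 1 (e.g. Build in week 4; Plan in week 5; Launch in week 4; Draft in week 3; Docs in week 3; Design in week 2; Review in week 2; Test in week 1; Research in week 1) or week 2 (e.g. Research in week 1; Draft in week 4; Plan in week 5; Review in week 3; Docs in week 2; Build in week 3; Design in week 1; Launch in week 4; Test in week 2).

No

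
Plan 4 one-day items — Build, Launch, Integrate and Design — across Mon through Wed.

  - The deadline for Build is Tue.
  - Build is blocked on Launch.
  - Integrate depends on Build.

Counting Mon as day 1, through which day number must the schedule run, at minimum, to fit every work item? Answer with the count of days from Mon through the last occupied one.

3 days

The precedence chain requires at least 3 distinct days.
3 works (last occupied day: Wed): for example Launch in Mon; Build in Tue; Design in Mon; Integrate in Wed.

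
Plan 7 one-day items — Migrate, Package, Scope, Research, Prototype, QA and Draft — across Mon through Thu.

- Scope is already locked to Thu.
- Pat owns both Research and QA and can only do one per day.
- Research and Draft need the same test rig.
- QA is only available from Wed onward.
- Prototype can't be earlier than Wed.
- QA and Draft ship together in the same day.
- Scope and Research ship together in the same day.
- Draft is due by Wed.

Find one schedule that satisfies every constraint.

Prototype in Wed; Scope in Thu; Package in Mon; Research in Thu; QA in Wed; Draft in Wed; Migrate in Mon

Checking: Research(Thu) != Draft(Wed); Research(Thu) != QA(Wed); QA = Draft = Wed; Scope = Research = Thu; QA=Wed in [Wed,Thu]; Draft=Wed in [Mon,Wed]; Prototype=Wed in [Wed,Thu]; Scope=Thu in [Thu,Thu].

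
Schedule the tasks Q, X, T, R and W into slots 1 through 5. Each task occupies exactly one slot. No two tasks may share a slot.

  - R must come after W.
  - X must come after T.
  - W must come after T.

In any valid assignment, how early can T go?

1

Downstream work caps T at 3.
T at 1 is achievable: Q=5, R=4, X=3, T=1, W=2.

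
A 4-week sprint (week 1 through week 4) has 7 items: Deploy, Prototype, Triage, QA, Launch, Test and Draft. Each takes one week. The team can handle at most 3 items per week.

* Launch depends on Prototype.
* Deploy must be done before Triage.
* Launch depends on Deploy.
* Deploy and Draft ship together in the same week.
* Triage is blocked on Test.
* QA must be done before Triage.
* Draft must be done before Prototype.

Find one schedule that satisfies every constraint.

Triage=week 3, QA=week 1, Draft=week 1, Test=week 2, Prototype=week 2, Deploy=week 1, Launch=week 3

Checking: Prototype(week 2) before Launch(week 3); Test(week 2) before Triage(week 3); QA(week 1) before Triage(week 3); Deploy(week 1) before Triage(week 3); Deploy(week 1) before Launch(week 3); Draft(week 1) before Prototype(week 2); Deploy = Draft = week 1; max 3 per week (cap 3).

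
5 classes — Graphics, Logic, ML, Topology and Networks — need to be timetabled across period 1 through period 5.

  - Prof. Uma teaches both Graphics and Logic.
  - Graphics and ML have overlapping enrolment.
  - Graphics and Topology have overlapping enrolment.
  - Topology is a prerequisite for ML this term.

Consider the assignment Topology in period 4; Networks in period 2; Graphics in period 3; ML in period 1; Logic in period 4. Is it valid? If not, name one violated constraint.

Invalid. Topology is a prerequisite for ML this term.

Graphics and Topology have overlapping enrolment — holds.
Graphics and ML have overlapping enrolment — holds.
Topology is a prerequisite for ML this term — violated.
Prof. Uma teaches both Graphics and Logic — holds.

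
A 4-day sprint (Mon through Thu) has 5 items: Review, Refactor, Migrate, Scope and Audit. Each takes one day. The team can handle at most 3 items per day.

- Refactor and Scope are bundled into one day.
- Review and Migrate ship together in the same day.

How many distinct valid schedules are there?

Splitting on Review: it can be Mon (12), Tue (12), Wed (12), Thu (12). Listing each branch's schedules as (Refactor, Migrate, Scope, Audit):
Review=Mon: (Tue,Mon,Tue,Mon) (Tue,Mon,Tue,Tue) (Tue,Mon,Tue,Wed) (Tue,Mon,Tue,Thu) (Wed,Mon,Wed,Mon) (Wed,Mon,Wed,Tue) (Wed,Mon,Wed,Wed) (Wed,Mon,Wed,Thu) (Thu,Mon,Thu,Mon) (Thu,Mon,Thu,Tue) (Thu,Mon,Thu,Wed) (Thu,Mon,Thu,Thu) — 12.
Review=Tue: (Mon,Tue,Mon,Mon) (Mon,Tue,Mon,Tue) (Mon,Tue,Mon,Wed) (Mon,Tue,Mon,Thu) (Wed,Tue,Wed,Mon) (Wed,Tue,Wed,Tue) (Wed,Tue,Wed,Wed) (Wed,Tue,Wed,Thu) (Thu,Tue,Thu,Mon) (Thu,Tue,Thu,Tue) (Thu,Tue,Thu,Wed) (Thu,Tue,Thu,Thu) — 12.
Review=Wed: (Mon,Wed,Mon,Mon) (Mon,Wed,Mon,Tue) (Mon,Wed,Mon,Wed) (Mon,Wed,Mon,Thu) (Tue,Wed,Tue,Mon) (Tue,Wed,Tue,Tue) (Tue,Wed,Tue,Wed) (Tue,Wed,Tue,Thu) (Thu,Wed,Thu,Mon) (Thu,Wed,Thu,Tue) (Thu,Wed,Thu,Wed) (Thu,Wed,Thu,Thu) — 12.
Review=Thu: (Mon,Thu,Mon,Mon) (Mon,Thu,Mon,Tue) (Mon,Thu,Mon,Wed) (Mon,Thu,Mon,Thu) (Tue,Thu,Tue,Mon) (Tue,Thu,Tue,Tue) (Tue,Thu,Tue,Wed) (Tue,Thu,Tue,Thu) (Wed,Thu,Wed,Mon) (Wed,Thu,Wed,Tue) (Wed,Thu,Wed,Wed) (Wed,Thu,Wed,Thu) — 12.
Summing: 12 + 12 + 12 + 12 = 48.

48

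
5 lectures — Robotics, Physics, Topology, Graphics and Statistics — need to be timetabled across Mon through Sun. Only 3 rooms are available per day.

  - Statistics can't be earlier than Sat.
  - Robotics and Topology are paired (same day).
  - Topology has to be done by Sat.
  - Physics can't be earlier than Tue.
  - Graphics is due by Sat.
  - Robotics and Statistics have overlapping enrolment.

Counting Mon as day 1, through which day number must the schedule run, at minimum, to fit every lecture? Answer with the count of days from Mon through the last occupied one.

6

With at most 3 per day and 5 lectures, at least 2 days are needed.
Statistics can't be placed before Sat — that is day 6 counting from Mon — so the schedule must run through at least 6 days.
6 works (last occupied day: Sat): for example Physics -> Tue; Statistics -> Sat; Topology -> Mon; Robotics -> Mon; Graphics -> Mon.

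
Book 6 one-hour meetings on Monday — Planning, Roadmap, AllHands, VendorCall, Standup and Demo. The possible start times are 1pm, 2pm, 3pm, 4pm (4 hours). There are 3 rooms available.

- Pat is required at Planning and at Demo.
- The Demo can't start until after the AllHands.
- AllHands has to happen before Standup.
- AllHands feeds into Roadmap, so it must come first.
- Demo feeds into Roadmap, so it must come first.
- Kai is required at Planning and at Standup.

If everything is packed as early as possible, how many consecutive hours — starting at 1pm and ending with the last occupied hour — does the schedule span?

The precedence chain requires at least 3 distinct hours.
With at most 3 per hour and 6 meetings, at least 2 hours are needed.
3 works (last occupied hour: 3pm): for example AllHands -> 1pm, Demo -> 2pm, VendorCall -> 1pm, Roadmap -> 3pm, Standup -> 2pm, Planning -> 1pm.

3 hours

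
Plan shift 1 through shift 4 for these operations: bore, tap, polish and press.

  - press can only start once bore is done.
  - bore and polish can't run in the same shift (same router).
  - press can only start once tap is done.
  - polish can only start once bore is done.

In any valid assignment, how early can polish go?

shift 2

Precedence pushes polish to at least shift 2.
polish at shift 2 is achievable: tap=shift 1; bore=shift 1; press=shift 2; polish=shift 2.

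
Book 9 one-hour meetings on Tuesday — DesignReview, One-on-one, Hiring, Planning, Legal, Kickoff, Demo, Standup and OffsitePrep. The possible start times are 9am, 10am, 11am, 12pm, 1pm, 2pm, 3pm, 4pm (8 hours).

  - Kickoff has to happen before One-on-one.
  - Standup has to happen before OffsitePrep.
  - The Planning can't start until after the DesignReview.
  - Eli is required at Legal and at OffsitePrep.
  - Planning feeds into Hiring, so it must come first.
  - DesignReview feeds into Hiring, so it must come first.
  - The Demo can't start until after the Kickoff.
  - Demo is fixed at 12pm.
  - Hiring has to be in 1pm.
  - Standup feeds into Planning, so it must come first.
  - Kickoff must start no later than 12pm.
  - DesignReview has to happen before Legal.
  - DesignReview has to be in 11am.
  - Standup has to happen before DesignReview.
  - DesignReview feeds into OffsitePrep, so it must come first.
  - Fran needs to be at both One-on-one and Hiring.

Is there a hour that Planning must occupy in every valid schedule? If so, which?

DesignReview is fixed at 11am and must come before Planning, so Planning is at least 12pm.
Hiring is fixed at 1pm and must come after Planning, so Planning is at most 12pm.
So Planning must be 12pm.

12pm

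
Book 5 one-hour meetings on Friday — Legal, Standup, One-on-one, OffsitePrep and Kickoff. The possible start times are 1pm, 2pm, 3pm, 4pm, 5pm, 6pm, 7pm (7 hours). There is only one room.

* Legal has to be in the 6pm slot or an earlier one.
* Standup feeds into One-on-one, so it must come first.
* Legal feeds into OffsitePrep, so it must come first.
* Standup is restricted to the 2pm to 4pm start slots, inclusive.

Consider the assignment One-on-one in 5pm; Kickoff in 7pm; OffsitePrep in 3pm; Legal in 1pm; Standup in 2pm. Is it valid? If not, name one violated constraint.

Legal has to be in the 6pm slot or an earlier one — holds.
There is only one room — holds.
Standup feeds into One-on-one, so it must come first — holds.
Legal feeds into OffsitePrep, so it must come first — holds.
Standup is restricted to the 2pm to 4pm start slots, inclusive — holds.

Yes, all constraints hold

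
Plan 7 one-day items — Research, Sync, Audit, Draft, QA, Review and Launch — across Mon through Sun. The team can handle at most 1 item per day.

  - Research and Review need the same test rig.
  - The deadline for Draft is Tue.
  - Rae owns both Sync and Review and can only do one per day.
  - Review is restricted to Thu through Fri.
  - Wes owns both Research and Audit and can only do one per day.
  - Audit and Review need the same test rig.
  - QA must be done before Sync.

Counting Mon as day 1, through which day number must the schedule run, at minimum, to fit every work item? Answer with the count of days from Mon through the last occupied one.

The precedence chain requires at least 2 distinct days.
With at most 1 per day and 7 work items, at least 7 days are needed.
Review can't be placed before Thu — that is day 4 counting from Mon — so the schedule must run through at least 4 days.
7 works (last occupied day: Sun): for example Launch=Sun; Audit=Sat; Review=Thu; Research=Fri; QA=Tue; Draft=Mon; Sync=Wed.

7 days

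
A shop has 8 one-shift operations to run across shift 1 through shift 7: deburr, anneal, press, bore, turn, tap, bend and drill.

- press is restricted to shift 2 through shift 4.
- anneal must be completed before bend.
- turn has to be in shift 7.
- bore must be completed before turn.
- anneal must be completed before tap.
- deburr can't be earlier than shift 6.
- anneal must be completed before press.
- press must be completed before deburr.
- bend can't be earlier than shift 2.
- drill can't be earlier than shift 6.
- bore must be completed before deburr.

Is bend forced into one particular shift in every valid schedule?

bend can be shift 2 (e.g. drill=shift 6, anneal=shift 1, tap=shift 2, bend=shift 2, deburr=shift 6, press=shift 2, bore=shift 1, turn=shift 7) or shift 3 (e.g. tap in shift 2; drill in shift 6; turn in shift 7; anneal in shift 1; bore in shift 1; press in shift 2; bend in shift 3; deburr in shift 6).

No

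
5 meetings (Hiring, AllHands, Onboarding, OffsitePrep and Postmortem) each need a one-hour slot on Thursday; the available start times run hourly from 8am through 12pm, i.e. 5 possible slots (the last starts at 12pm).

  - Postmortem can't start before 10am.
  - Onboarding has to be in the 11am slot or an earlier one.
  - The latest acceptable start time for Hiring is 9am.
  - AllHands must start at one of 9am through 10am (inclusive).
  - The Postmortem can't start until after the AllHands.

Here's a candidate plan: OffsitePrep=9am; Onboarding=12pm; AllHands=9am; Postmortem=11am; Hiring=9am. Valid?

Invalid. Onboarding has to be in the 11am slot or an earlier one.

Postmortem can't start before 10am — holds.
AllHands must start at one of 9am through 10am (inclusive) — holds.
The latest acceptable start time for Hiring is 9am — holds.
The Postmortem can't start until after the AllHands — holds.
Onboarding has to be in the 11am slot or an earlier one — violated.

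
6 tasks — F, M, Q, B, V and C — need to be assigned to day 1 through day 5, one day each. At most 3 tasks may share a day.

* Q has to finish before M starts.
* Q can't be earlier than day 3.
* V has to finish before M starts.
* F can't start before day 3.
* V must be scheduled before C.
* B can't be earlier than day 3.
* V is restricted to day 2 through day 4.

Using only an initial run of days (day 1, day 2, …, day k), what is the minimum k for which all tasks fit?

The precedence chain requires at least 2 distinct days.
With at most 3 per day and 6 tasks, at least 2 days are needed.
Propagating the time windows through the other constraints, M can't land before day 4, so the schedule must run through at least day 4.
4 works (last occupied day: day 4): for example B -> day 3; M -> day 4; F -> day 3; Q -> day 3; V -> day 2; C -> day 4.

4 days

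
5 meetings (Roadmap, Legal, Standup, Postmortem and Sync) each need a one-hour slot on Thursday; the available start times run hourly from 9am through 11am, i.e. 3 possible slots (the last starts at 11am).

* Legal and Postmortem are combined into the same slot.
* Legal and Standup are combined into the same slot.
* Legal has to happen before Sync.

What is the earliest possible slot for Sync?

10am

Precedence pushes Sync to at least 10am.
Sync at 10am is achievable: Postmortem in 9am, Legal in 9am, Standup in 9am, Sync in 10am, Roadmap in 9am.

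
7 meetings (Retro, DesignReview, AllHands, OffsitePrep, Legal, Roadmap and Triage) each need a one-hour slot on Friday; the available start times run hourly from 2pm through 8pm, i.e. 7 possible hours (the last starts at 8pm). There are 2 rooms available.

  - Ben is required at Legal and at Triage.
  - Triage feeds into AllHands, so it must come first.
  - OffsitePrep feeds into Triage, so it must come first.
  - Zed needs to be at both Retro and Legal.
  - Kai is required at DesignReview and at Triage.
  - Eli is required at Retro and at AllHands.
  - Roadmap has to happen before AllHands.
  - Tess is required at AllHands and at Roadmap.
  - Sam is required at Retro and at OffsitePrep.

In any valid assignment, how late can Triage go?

Precedence pushes Triage to at least 3pm; downstream work caps Triage at 7pm.
Triage at 7pm is achievable: Roadmap -> 2pm, Legal -> 4pm, Triage -> 7pm, Retro -> 3pm, AllHands -> 8pm, DesignReview -> 3pm, OffsitePrep -> 2pm.

7pm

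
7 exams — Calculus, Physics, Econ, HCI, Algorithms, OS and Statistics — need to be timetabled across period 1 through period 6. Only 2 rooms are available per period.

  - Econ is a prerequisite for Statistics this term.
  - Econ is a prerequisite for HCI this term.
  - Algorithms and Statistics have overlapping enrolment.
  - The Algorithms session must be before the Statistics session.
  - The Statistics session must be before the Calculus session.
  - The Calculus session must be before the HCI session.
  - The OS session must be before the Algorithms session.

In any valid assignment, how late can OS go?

period 2

Downstream work caps OS at period 2.
OS at period 2 is achievable: OS in period 2; Calculus in period 5; Econ in period 1; Algorithms in period 3; HCI in period 6; Statistics in period 4; Physics in period 1.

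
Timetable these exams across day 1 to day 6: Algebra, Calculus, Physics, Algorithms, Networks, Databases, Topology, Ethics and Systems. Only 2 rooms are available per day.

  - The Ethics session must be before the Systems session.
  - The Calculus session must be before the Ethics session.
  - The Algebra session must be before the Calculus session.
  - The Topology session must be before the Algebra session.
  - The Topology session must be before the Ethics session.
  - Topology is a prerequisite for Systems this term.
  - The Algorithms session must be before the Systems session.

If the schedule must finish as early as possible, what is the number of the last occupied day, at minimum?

5

The precedence chain requires at least 5 distinct days.
With at most 2 per day and 9 exams, at least 5 days are needed.
5 works (last occupied day: day 5): for example Ethics in day 4; Physics in day 2; Topology in day 1; Databases in day 4; Algorithms in day 1; Calculus in day 3; Systems in day 5; Algebra in day 2; Networks in day 3.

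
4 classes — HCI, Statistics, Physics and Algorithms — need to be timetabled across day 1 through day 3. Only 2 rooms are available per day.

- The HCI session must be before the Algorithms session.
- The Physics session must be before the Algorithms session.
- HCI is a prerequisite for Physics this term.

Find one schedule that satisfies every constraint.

Physics=day 2, HCI=day 1, Algorithms=day 3, Statistics=day 1

Checking: HCI(day 1) before Physics(day 2); HCI(day 1) before Algorithms(day 3); Physics(day 2) before Algorithms(day 3); max 2 per day (cap 2).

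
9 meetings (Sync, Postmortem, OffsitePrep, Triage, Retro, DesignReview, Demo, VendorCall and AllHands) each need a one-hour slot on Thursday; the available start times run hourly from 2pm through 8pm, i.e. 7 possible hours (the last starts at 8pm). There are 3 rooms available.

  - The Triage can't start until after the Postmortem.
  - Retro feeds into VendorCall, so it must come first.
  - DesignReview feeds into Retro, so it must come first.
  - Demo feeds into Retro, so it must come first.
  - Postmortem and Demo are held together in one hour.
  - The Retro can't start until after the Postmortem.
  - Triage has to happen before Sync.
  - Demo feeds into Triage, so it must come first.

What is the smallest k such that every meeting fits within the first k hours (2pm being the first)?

3

The precedence chain requires at least 3 distinct hours.
With at most 3 per hour and 9 meetings, at least 3 hours are needed.
3 works (last occupied hour: 4pm): for example OffsitePrep -> 3pm; VendorCall -> 4pm; Demo -> 2pm; Postmortem -> 2pm; AllHands -> 4pm; Sync -> 4pm; DesignReview -> 2pm; Retro -> 3pm; Triage -> 3pm.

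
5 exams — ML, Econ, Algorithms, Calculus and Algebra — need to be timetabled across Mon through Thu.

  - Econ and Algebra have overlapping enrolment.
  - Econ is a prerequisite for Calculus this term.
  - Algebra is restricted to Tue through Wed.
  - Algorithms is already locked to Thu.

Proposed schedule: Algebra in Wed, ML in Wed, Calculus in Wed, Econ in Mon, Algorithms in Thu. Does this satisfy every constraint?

Algebra is restricted to Tue through Wed — holds.
Econ is a prerequisite for Calculus this term — holds.
Econ and Algebra have overlapping enrolment — holds.
Algorithms is already locked to Thu — holds.

Yes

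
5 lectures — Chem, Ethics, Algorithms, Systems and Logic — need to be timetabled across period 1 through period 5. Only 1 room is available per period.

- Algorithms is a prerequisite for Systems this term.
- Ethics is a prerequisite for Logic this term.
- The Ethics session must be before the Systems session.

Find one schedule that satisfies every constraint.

Chem in period 5, Ethics in period 1, Algorithms in period 2, Systems in period 3, Logic in period 4

Checking: Ethics(period 1) before Systems(period 3); Ethics(period 1) before Logic(period 4); Algorithms(period 2) before Systems(period 3); max 1 per period (cap 1).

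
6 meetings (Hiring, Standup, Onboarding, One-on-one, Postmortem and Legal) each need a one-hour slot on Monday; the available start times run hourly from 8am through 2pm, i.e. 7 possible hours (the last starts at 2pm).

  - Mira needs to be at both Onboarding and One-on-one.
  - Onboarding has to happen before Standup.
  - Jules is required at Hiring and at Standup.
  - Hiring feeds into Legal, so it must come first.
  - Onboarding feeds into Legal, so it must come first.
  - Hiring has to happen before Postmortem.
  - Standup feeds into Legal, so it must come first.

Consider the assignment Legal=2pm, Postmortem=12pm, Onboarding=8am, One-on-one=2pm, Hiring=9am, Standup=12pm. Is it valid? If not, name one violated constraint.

Yes

Hiring feeds into Legal, so it must come first — holds.
Hiring has to happen before Postmortem — holds.
Onboarding feeds into Legal, so it must come first — holds.
Jules is required at Hiring and at Standup — holds.
Mira needs to be at both Onboarding and One-on-one — holds.
Onboarding has to happen before Standup — holds.
Standup feeds into Legal, so it must come first — holds.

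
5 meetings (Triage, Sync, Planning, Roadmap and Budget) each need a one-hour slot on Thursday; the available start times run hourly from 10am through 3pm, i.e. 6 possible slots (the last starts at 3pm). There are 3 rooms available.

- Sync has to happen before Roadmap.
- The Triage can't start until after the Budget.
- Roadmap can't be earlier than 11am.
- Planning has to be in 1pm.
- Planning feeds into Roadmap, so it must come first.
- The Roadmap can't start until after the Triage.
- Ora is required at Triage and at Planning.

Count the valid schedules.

Splitting on Triage: it can be 11am (9), 12pm (18), 2pm (20). Listing each branch's schedules as (Sync, Planning, Roadmap, Budget):
Triage=11am: (10am,1pm,2pm,10am) (10am,1pm,3pm,10am) (11am,1pm,2pm,10am) (11am,1pm,3pm,10am) (12pm,1pm,2pm,10am) (12pm,1pm,3pm,10am) (1pm,1pm,2pm,10am) (1pm,1pm,3pm,10am) (2pm,1pm,3pm,10am) — 9.
Triage=12pm: (10am,1pm,2pm,10am) (10am,1pm,2pm,11am) (10am,1pm,3pm,10am) (10am,1pm,3pm,11am) (11am,1pm,2pm,10am) (11am,1pm,2pm,11am) (11am,1pm,3pm,10am) (11am,1pm,3pm,11am) (12pm,1pm,2pm,10am) (12pm,1pm,2pm,11am) (12pm,1pm,3pm,10am) (12pm,1pm,3pm,11am) (1pm,1pm,2pm,10am) (1pm,1pm,2pm,11am) (1pm,1pm,3pm,10am) (1pm,1pm,3pm,11am) (2pm,1pm,3pm,10am) (2pm,1pm,3pm,11am) — 18.
Triage=2pm: (10am,1pm,3pm,10am) (10am,1pm,3pm,11am) (10am,1pm,3pm,12pm) (10am,1pm,3pm,1pm) (11am,1pm,3pm,10am) (11am,1pm,3pm,11am) (11am,1pm,3pm,12pm) (11am,1pm,3pm,1pm) (12pm,1pm,3pm,10am) (12pm,1pm,3pm,11am) (12pm,1pm,3pm,12pm) (12pm,1pm,3pm,1pm) (1pm,1pm,3pm,10am) (1pm,1pm,3pm,11am) (1pm,1pm,3pm,12pm) (1pm,1pm,3pm,1pm) (2pm,1pm,3pm,10am) (2pm,1pm,3pm,11am) (2pm,1pm,3pm,12pm) (2pm,1pm,3pm,1pm) — 20.
Summing: 9 + 18 + 20 = 47.

47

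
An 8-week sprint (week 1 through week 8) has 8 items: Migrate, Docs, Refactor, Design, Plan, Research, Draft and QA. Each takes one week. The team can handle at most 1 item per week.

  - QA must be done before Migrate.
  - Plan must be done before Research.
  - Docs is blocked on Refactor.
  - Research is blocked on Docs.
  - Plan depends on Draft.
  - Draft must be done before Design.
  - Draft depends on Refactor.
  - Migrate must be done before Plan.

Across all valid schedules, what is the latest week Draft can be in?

Precedence pushes Draft to at least week 2; downstream work caps Draft at week 6.
Draft at week 5 is achievable: Plan -> week 6, Research -> week 7, Draft -> week 5, Docs -> week 4, Migrate -> week 2, QA -> week 1, Design -> week 8, Refactor -> week 3.
Nothing later works — the capacity limit rule out every week after week 5.

week 5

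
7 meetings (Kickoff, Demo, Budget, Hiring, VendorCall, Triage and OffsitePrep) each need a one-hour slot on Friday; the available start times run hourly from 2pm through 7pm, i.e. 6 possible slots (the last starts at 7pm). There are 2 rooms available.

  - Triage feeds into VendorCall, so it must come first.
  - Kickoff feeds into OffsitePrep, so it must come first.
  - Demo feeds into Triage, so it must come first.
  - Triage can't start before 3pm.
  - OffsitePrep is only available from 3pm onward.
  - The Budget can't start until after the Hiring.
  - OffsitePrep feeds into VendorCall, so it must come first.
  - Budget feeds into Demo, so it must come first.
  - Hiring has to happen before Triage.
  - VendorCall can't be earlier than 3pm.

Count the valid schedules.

Splitting on Kickoff: it can be 2pm (23), 3pm (17), 4pm (11), 5pm (5). Listing each branch's schedules as (Demo, Budget, Hiring, VendorCall, Triage, OffsitePrep):
Kickoff=2pm: (4pm,3pm,2pm,6pm,5pm,3pm) (4pm,3pm,2pm,6pm,5pm,4pm) (4pm,3pm,2pm,6pm,5pm,5pm) (4pm,3pm,2pm,7pm,5pm,3pm) (4pm,3pm,2pm,7pm,5pm,4pm) (4pm,3pm,2pm,7pm,5pm,5pm) (4pm,3pm,2pm,7pm,5pm,6pm) (4pm,3pm,2pm,7pm,6pm,3pm) (4pm,3pm,2pm,7pm,6pm,4pm) (4pm,3pm,2pm,7pm,6pm,5pm) (4pm,3pm,2pm,7pm,6pm,6pm) (5pm,3pm,2pm,7pm,6pm,3pm) (5pm,3pm,2pm,7pm,6pm,4pm) (5pm,3pm,2pm,7pm,6pm,5pm) (5pm,3pm,2pm,7pm,6pm,6pm) (5pm,4pm,2pm,7pm,6pm,3pm) (5pm,4pm,2pm,7pm,6pm,4pm) (5pm,4pm,2pm,7pm,6pm,5pm) (5pm,4pm,2pm,7pm,6pm,6pm) (5pm,4pm,3pm,7pm,6pm,3pm) (5pm,4pm,3pm,7pm,6pm,4pm) (5pm,4pm,3pm,7pm,6pm,5pm) (5pm,4pm,3pm,7pm,6pm,6pm) — 23.
Kickoff=3pm: (4pm,3pm,2pm,6pm,5pm,4pm) (4pm,3pm,2pm,6pm,5pm,5pm) (4pm,3pm,2pm,7pm,5pm,4pm) (4pm,3pm,2pm,7pm,5pm,5pm) (4pm,3pm,2pm,7pm,5pm,6pm) (4pm,3pm,2pm,7pm,6pm,4pm) (4pm,3pm,2pm,7pm,6pm,5pm) (4pm,3pm,2pm,7pm,6pm,6pm) (5pm,3pm,2pm,7pm,6pm,4pm) (5pm,3pm,2pm,7pm,6pm,5pm) (5pm,3pm,2pm,7pm,6pm,6pm) (5pm,4pm,2pm,7pm,6pm,4pm) (5pm,4pm,2pm,7pm,6pm,5pm) (5pm,4pm,2pm,7pm,6pm,6pm) (5pm,4pm,3pm,7pm,6pm,4pm) (5pm,4pm,3pm,7pm,6pm,5pm) (5pm,4pm,3pm,7pm,6pm,6pm) — 17.
Kickoff=4pm: (4pm,3pm,2pm,6pm,5pm,5pm) (4pm,3pm,2pm,7pm,5pm,5pm) (4pm,3pm,2pm,7pm,5pm,6pm) (4pm,3pm,2pm,7pm,6pm,5pm) (4pm,3pm,2pm,7pm,6pm,6pm) (5pm,3pm,2pm,7pm,6pm,5pm) (5pm,3pm,2pm,7pm,6pm,6pm) (5pm,4pm,2pm,7pm,6pm,5pm) (5pm,4pm,2pm,7pm,6pm,6pm) (5pm,4pm,3pm,7pm,6pm,5pm) (5pm,4pm,3pm,7pm,6pm,6pm) — 11.
Kickoff=5pm: (4pm,3pm,2pm,7pm,5pm,6pm) (4pm,3pm,2pm,7pm,6pm,6pm) (5pm,3pm,2pm,7pm,6pm,6pm) (5pm,4pm,2pm,7pm,6pm,6pm) (5pm,4pm,3pm,7pm,6pm,6pm) — 5.
Summing: 23 + 17 + 11 + 5 = 56.

56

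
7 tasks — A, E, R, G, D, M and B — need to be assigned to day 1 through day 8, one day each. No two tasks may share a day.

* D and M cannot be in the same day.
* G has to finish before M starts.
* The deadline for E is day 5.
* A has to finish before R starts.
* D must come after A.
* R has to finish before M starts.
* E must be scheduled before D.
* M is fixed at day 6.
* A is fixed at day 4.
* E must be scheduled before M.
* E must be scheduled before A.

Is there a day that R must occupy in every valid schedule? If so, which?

day 5

A is fixed at day 4 and must come before R, so R is at least day 5.
M is fixed at day 6 and must come after R, so R is at most day 5.
So R must be day 5.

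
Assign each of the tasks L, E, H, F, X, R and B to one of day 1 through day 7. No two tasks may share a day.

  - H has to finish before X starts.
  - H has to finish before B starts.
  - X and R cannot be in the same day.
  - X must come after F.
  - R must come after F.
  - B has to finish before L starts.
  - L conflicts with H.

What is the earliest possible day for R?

Precedence pushes R to at least day 2.
R at day 2 is achievable: L in day 6, E in day 7, X in day 4, F in day 1, R in day 2, H in day 3, B in day 5.

day 2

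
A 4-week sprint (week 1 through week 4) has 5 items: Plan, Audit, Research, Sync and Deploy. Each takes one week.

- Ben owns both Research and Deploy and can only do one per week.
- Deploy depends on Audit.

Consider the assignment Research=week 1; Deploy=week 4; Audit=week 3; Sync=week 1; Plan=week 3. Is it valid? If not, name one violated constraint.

Yes, all constraints hold

Deploy depends on Audit — holds.
Ben owns both Research and Deploy and can only do one per week — holds.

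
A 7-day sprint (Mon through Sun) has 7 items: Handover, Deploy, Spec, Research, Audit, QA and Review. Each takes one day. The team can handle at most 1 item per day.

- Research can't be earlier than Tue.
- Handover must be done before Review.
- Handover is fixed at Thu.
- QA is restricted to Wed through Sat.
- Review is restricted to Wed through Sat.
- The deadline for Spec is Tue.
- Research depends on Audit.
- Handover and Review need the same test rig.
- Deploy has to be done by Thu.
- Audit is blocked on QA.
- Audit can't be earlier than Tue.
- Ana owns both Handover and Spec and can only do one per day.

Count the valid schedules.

Enumerating: Deploy in Tue; Review in Fri; QA in Wed; Handover in Thu; Audit in Sat; Research in Sun; Spec in Mon | QA=Wed, Deploy=Tue, Research=Sun, Audit=Fri, Spec=Mon, Review=Sat, Handover=Thu | Spec=Tue, Deploy=Mon, Review=Fri, Audit=Sat, QA=Wed, Research=Sun, Handover=Thu | Handover in Thu; Spec in Tue; Review in Sat; Research in Sun; Audit in Fri; QA in Wed; Deploy in Mon.

4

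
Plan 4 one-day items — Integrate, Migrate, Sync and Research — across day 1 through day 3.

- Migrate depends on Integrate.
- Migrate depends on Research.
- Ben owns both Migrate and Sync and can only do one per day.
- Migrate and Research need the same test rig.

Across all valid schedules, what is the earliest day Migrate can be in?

day 2

Precedence pushes Migrate to at least day 2.
Migrate at day 2 is achievable: Integrate=day 1; Migrate=day 2; Sync=day 1; Research=day 1.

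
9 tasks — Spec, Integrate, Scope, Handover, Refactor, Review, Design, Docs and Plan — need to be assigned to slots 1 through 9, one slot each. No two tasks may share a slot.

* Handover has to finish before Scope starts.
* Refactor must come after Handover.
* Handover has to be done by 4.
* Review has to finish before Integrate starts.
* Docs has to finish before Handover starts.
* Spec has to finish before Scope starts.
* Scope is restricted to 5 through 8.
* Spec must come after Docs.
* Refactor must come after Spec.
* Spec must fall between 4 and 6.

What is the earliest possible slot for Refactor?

5

Precedence pushes Refactor to at least 5.
Refactor at 5 is achievable: Scope -> 6; Docs -> 1; Spec -> 4; Integrate -> 7; Handover -> 2; Refactor -> 5; Plan -> 9; Review -> 3; Design -> 8.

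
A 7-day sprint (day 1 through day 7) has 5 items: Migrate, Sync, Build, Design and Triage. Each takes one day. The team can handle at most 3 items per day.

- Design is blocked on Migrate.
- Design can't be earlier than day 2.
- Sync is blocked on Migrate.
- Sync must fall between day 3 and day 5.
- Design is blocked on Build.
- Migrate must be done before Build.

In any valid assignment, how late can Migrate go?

day 4

Downstream work caps Migrate at day 4.
Migrate at day 4 is achievable: Triage in day 1; Sync in day 5; Build in day 5; Migrate in day 4; Design in day 6.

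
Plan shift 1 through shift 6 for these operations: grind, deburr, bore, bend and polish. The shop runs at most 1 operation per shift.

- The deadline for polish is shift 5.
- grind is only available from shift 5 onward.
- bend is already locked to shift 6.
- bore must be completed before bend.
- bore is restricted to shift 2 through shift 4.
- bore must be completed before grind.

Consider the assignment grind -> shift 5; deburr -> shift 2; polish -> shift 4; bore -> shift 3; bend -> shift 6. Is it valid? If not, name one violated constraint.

bore must be completed before grind — holds.
grind is only available from shift 5 onward — holds.
bend is already locked to shift 6 — holds.
The deadline for polish is shift 5 — holds.
The shop runs at most 1 operation per shift — holds.
bore must be completed before bend — holds.
bore is restricted to shift 2 through shift 4 — holds.

Yes, all constraints hold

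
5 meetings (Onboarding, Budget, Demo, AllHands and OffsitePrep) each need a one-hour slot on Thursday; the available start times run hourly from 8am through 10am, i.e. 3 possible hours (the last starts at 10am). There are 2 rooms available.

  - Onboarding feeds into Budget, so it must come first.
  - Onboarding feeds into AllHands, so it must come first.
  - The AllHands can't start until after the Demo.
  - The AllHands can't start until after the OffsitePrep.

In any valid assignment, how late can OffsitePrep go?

Downstream work caps OffsitePrep at 9am.
OffsitePrep at 9am is achievable: Budget=9am, Onboarding=8am, OffsitePrep=9am, Demo=8am, AllHands=10am.

9am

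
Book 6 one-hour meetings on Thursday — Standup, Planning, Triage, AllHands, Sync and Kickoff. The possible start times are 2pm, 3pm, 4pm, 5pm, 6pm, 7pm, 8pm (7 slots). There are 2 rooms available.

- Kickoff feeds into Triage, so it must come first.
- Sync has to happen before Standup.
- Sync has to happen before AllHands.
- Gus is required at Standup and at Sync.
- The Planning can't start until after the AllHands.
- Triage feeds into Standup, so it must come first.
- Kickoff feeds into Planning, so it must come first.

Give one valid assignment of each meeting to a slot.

AllHands in 3pm, Standup in 4pm, Planning in 4pm, Triage in 3pm, Kickoff in 2pm, Sync in 2pm

Checking: Kickoff(2pm) before Triage(3pm); Sync(2pm) before AllHands(3pm); AllHands(3pm) before Planning(4pm); Sync(2pm) before Standup(4pm); Kickoff(2pm) before Planning(4pm); Triage(3pm) before Standup(4pm); Standup(4pm) != Sync(2pm); max 2 per slot (cap 2).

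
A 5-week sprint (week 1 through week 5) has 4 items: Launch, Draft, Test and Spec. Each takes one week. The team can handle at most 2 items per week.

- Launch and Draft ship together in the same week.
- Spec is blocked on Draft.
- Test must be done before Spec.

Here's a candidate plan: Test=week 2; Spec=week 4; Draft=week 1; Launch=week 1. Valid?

Valid

Launch and Draft ship together in the same week — holds.
Test must be done before Spec — holds.
Spec is blocked on Draft — holds.
The team can handle at most 2 items per week — holds.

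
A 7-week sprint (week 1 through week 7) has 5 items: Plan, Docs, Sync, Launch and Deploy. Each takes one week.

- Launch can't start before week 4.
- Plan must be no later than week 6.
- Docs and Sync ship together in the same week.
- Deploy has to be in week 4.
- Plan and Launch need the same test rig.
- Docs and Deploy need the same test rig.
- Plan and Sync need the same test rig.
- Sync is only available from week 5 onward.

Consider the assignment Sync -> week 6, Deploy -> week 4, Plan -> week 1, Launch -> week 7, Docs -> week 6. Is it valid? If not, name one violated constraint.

Plan must be no later than week 6 — holds.
Launch can't start before week 4 — holds.
Docs and Deploy need the same test rig — holds.
Plan and Launch need the same test rig — holds.
Plan and Sync need the same test rig — holds.
Sync is only available from week 5 onward — holds.
Deploy has to be in week 4 — holds.
Docs and Sync ship together in the same week — holds.

Yes, all constraints hold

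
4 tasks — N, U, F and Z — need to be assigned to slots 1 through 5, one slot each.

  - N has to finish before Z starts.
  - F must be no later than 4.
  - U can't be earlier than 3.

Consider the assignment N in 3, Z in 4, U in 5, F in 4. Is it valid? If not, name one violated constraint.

Valid

F must be no later than 4 — holds.
U can't be earlier than 3 — holds.
N has to finish before Z starts — holds.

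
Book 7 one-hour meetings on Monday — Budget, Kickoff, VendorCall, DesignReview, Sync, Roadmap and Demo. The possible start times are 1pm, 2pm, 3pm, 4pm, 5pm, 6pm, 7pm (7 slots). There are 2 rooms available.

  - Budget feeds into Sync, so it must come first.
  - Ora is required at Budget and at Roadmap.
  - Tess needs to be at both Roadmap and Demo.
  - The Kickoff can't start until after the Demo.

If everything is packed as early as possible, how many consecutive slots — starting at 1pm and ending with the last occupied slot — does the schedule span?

The precedence chain requires at least 2 distinct slots.
With at most 2 per slot and 7 meetings, at least 4 slots are needed.
4 works (last occupied slot: 4pm): for example VendorCall -> 3pm; Budget -> 1pm; Sync -> 2pm; Roadmap -> 4pm; Demo -> 1pm; Kickoff -> 2pm; DesignReview -> 3pm.

4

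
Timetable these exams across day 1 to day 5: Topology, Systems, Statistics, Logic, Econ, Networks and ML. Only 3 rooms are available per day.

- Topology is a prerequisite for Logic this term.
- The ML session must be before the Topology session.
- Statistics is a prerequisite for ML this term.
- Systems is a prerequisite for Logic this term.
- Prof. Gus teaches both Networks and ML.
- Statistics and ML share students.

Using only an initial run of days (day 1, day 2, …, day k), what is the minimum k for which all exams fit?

4 days

The precedence chain requires at least 4 distinct days.
With at most 3 per day and 7 exams, at least 3 days are needed.
4 works (last occupied day: day 4): for example Systems in day 1; Statistics in day 1; Topology in day 3; Econ in day 1; Logic in day 4; Networks in day 3; ML in day 2.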